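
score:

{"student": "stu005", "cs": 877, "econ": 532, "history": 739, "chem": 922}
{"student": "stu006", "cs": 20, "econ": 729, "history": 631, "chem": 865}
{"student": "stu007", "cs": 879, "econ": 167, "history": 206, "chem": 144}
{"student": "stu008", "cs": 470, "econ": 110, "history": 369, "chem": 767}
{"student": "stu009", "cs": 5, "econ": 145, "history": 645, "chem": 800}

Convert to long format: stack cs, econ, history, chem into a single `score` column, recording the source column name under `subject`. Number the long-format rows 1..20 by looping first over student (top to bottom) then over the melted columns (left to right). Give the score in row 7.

20 rows total (5 × 4). Row 7: index ⌊(7-1)/4⌋ = 1 into student → stu006; (7-1) mod 4 = 2 into the melted columns → history.
So row 7 is (stu006, history, 631); score = 631.

631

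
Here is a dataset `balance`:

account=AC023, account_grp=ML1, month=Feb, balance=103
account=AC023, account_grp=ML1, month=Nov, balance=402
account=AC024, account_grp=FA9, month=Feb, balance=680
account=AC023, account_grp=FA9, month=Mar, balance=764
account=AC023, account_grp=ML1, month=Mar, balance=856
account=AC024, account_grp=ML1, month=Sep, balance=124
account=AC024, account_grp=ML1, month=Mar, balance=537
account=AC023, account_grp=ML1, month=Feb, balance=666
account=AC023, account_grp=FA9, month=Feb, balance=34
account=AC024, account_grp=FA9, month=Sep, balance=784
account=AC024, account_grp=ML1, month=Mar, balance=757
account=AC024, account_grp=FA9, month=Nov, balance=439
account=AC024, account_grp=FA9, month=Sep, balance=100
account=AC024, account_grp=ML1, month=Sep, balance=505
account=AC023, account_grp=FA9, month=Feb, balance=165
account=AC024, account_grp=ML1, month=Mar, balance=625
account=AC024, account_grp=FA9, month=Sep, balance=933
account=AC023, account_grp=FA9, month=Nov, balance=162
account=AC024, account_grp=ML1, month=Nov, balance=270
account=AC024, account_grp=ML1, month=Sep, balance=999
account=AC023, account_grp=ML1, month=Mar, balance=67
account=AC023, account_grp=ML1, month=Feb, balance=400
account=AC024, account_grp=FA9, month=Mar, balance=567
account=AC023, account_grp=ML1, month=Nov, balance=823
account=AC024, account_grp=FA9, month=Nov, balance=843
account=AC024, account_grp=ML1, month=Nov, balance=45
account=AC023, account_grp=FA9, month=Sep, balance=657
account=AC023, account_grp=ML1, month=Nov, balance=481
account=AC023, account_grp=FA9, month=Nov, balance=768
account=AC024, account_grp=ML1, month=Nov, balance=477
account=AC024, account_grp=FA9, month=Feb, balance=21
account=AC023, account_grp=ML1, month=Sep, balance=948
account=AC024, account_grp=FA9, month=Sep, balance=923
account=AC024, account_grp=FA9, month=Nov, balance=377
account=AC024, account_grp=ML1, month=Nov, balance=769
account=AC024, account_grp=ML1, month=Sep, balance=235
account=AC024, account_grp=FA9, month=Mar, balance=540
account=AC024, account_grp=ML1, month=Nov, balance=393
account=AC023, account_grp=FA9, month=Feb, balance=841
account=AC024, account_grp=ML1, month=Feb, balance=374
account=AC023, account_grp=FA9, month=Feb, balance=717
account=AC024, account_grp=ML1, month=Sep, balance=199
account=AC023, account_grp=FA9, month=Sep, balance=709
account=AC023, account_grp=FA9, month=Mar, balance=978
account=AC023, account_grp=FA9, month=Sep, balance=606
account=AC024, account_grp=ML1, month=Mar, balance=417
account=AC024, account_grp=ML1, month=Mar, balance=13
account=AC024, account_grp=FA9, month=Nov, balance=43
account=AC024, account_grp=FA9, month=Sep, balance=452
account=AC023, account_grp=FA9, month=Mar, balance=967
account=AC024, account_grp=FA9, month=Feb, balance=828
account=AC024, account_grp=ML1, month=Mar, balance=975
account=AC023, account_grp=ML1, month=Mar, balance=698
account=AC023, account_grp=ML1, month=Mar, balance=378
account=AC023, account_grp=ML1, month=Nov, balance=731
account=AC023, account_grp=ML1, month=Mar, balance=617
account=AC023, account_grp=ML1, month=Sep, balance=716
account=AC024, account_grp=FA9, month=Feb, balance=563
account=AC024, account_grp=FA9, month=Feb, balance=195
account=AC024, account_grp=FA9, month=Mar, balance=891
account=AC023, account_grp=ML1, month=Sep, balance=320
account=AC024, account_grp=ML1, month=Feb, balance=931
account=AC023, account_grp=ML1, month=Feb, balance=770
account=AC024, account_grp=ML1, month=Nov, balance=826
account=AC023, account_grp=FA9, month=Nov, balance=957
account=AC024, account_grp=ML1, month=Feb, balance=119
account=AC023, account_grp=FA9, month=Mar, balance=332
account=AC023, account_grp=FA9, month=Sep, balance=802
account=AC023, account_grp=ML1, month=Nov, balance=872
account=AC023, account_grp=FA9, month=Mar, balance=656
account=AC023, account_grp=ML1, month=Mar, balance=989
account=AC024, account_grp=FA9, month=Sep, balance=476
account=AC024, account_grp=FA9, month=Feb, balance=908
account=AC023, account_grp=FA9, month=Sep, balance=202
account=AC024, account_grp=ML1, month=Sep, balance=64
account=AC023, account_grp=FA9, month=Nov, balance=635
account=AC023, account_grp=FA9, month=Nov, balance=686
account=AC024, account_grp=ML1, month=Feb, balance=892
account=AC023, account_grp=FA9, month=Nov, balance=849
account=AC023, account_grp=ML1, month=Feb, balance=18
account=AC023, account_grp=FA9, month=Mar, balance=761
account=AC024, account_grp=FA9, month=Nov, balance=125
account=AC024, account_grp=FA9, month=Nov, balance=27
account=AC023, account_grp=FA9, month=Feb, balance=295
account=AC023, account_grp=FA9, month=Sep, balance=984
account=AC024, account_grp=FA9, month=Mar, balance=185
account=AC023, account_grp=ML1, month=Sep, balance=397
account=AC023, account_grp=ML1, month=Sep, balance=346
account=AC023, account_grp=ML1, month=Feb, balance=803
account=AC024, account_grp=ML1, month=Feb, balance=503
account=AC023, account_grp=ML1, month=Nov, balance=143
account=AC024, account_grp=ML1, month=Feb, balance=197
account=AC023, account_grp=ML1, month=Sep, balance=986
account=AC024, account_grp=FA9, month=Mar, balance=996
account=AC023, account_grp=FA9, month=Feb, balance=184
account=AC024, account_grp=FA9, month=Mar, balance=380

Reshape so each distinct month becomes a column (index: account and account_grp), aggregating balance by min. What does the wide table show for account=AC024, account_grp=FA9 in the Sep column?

100

Rows with account=AC024, account_grp=FA9 and month=Sep: balance values are 784, 100, 933, 923, 452, 476.
min(784, 100, 933, 923, 452, 476) = 100.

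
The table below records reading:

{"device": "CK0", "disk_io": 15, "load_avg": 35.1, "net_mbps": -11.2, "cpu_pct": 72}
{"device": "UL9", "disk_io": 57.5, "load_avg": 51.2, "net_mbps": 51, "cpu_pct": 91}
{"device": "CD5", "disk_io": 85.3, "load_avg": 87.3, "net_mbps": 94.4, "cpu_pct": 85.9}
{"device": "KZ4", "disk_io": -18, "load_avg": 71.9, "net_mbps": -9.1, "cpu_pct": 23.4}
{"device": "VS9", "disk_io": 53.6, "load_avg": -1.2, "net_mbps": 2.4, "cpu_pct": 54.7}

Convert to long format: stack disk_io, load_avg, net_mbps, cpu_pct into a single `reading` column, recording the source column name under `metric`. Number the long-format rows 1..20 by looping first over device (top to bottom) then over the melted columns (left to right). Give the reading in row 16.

20 rows total (5 × 4). Row 16: index ⌊(16-1)/4⌋ = 3 into device → KZ4; (16-1) mod 4 = 3 into the melted columns → cpu_pct.
So row 16 is (KZ4, cpu_pct, 23.4); reading = 23.4.

23.4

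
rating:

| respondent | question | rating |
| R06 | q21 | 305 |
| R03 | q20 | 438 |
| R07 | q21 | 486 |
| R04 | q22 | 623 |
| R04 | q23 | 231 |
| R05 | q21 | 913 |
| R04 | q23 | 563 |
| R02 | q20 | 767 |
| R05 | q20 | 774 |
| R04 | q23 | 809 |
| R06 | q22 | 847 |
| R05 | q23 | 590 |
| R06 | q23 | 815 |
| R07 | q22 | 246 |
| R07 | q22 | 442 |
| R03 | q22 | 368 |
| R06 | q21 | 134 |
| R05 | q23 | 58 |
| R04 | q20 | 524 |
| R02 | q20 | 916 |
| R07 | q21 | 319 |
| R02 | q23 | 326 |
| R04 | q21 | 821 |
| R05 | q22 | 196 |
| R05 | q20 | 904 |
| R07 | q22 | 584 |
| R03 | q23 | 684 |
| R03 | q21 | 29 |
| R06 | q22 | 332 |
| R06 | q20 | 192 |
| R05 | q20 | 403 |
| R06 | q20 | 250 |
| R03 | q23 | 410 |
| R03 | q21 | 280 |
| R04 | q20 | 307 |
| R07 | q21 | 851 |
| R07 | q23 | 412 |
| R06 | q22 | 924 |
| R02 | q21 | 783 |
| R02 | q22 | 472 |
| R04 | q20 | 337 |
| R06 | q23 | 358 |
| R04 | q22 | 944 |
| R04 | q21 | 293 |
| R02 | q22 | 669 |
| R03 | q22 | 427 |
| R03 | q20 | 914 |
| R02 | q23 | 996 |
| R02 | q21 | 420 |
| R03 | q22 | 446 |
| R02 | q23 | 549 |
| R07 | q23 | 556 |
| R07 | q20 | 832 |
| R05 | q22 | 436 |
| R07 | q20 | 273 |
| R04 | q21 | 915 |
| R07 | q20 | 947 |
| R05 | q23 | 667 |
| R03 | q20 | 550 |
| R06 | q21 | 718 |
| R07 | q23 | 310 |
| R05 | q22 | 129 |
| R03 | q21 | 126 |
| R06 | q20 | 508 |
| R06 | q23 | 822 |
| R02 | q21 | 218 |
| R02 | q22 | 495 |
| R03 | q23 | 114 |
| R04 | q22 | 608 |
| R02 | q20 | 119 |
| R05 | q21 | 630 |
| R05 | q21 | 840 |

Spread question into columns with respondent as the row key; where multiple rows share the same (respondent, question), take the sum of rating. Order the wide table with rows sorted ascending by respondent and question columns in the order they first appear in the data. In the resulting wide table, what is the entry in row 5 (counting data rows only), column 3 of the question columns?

2103

With rows sorted ascending by respondent, row 5 is respondent=R06. question columns in first-appearance order: q21, q20, q22, q23; column 3 is q22.
Long rows with respondent=R06, question=q22: 847 + 332 + 924 = 2103.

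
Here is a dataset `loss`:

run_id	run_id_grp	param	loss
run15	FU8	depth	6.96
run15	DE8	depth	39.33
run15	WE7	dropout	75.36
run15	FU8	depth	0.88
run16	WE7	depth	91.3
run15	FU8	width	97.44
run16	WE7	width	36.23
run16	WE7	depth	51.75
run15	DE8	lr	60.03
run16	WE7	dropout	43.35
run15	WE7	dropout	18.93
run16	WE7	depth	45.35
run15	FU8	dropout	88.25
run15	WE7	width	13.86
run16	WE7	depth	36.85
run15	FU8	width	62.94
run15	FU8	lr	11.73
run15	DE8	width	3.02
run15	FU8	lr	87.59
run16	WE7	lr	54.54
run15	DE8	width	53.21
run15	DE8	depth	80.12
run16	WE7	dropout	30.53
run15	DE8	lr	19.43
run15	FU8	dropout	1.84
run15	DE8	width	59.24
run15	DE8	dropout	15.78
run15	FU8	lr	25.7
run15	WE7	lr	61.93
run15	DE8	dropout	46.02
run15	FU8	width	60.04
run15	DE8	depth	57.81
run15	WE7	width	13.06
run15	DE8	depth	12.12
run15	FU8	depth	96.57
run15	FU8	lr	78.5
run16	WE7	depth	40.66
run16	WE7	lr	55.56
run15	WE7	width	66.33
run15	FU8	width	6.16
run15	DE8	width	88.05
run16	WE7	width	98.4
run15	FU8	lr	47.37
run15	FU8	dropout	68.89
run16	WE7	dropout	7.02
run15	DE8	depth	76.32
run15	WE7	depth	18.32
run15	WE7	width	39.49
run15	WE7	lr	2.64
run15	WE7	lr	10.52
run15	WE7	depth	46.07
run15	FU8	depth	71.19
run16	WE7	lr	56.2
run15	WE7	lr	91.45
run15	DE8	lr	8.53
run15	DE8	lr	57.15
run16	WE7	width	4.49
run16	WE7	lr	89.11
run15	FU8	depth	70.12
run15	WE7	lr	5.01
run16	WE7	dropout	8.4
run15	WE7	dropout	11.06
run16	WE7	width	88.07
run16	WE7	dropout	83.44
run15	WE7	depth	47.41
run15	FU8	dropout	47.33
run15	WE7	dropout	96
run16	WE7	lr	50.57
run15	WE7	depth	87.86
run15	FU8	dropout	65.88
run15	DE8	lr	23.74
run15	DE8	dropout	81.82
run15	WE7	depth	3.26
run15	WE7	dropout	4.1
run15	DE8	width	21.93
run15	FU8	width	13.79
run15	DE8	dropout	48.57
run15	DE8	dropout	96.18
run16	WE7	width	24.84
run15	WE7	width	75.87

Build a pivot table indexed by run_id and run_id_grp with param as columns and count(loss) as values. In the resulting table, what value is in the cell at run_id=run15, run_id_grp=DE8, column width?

5

Rows with run_id=run15, run_id_grp=DE8 and param=width: loss values are 3.02, 53.21, 59.24, 88.05, 21.93.
5 rows match — count = 5.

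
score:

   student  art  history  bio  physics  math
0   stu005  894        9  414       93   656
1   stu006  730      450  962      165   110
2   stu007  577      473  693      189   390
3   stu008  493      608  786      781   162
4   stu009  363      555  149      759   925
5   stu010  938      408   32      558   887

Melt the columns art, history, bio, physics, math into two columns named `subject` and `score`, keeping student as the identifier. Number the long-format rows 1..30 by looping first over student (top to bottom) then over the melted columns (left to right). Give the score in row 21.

30 rows total (6 × 5). Row 21: index ⌊(21-1)/5⌋ = 4 into student → stu009; (21-1) mod 5 = 0 into the melted columns → art.
So row 21 is (stu009, art, 363); score = 363.

363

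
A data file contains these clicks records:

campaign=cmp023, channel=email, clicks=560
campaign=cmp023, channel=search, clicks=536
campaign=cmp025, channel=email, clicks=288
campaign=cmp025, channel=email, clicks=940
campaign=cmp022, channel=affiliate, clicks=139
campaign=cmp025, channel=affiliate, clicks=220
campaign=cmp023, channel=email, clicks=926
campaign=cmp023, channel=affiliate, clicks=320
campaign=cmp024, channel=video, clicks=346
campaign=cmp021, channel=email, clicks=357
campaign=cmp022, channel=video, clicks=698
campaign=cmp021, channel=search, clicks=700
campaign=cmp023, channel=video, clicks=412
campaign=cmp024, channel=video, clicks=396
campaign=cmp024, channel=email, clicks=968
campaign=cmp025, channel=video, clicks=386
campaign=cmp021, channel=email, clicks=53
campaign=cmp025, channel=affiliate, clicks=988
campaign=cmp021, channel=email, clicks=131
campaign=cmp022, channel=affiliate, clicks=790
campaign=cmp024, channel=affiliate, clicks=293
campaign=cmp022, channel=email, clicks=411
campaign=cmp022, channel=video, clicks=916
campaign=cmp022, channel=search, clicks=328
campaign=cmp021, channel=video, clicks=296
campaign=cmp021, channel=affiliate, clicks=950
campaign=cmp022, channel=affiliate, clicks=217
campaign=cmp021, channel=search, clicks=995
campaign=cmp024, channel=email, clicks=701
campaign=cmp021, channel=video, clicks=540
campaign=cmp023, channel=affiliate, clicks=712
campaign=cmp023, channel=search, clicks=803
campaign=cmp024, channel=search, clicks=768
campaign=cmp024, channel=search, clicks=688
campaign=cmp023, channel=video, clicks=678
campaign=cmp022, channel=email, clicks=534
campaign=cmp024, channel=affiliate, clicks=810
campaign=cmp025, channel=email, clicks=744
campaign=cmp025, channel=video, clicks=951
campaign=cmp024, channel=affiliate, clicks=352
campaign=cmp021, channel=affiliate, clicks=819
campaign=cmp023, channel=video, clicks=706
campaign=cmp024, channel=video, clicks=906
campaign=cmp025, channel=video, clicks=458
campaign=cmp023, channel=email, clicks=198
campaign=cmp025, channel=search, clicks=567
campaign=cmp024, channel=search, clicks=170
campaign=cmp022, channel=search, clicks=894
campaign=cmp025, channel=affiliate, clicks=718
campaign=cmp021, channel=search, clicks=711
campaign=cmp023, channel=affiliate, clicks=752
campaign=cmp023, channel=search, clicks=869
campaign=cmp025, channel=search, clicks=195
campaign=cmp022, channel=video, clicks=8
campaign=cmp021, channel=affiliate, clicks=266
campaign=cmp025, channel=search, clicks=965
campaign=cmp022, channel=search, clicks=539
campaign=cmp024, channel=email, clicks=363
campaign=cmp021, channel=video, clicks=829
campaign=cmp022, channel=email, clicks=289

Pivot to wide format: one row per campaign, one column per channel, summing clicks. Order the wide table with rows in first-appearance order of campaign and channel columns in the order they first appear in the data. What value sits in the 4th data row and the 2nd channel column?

1626

With rows in first-appearance order of campaign, row 4 is campaign=cmp024. channel columns in first-appearance order: email, search, affiliate, video; column 2 is search.
Long rows with campaign=cmp024, channel=search: 768 + 688 + 170 = 1626.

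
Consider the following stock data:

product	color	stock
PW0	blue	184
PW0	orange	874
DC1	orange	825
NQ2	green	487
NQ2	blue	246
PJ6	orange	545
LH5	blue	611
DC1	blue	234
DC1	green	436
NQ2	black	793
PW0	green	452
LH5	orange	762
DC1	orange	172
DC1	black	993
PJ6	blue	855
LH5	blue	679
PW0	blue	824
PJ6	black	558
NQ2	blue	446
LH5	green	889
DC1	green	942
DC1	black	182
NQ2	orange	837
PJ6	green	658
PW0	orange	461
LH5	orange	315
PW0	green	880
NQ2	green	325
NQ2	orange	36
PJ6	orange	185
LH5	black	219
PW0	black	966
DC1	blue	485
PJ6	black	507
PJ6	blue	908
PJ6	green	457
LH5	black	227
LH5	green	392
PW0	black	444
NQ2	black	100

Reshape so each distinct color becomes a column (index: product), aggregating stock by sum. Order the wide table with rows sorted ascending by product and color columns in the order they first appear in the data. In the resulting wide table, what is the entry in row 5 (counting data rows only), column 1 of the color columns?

1008

With rows sorted ascending by product, row 5 is product=PW0. color columns in first-appearance order: blue, orange, green, black; column 1 is blue.
Long rows with product=PW0, color=blue: 184 + 824 = 1008.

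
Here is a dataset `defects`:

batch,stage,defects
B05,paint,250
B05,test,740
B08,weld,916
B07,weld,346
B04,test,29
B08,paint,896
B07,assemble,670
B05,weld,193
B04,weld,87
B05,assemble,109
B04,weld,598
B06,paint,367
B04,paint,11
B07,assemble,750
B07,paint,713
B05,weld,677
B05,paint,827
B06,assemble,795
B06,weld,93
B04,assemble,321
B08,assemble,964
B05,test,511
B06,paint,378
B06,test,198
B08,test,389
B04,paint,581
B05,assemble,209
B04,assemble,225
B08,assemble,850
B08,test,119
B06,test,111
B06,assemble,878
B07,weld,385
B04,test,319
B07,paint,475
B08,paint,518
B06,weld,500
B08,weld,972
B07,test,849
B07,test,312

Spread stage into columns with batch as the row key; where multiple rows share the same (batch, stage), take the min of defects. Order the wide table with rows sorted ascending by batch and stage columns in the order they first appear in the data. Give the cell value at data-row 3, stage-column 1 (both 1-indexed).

367

With rows sorted ascending by batch, row 3 is batch=B06. stage columns in first-appearance order: paint, test, weld, assemble; column 1 is paint.
Long rows with batch=B06, stage=paint: min(367, 378) = 367.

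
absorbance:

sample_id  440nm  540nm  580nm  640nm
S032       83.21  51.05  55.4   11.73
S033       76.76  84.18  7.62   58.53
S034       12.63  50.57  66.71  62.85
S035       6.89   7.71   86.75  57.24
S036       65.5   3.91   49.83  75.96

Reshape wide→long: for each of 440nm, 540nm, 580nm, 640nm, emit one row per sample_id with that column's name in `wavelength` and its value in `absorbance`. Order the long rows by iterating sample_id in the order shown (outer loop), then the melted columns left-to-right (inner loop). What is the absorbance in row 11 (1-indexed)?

20 rows total (5 × 4). Row 11: index ⌊(11-1)/4⌋ = 2 into sample_id → S034; (11-1) mod 4 = 2 into the melted columns → 580nm.
So row 11 is (S034, 580nm, 66.71); absorbance = 66.71.

66.71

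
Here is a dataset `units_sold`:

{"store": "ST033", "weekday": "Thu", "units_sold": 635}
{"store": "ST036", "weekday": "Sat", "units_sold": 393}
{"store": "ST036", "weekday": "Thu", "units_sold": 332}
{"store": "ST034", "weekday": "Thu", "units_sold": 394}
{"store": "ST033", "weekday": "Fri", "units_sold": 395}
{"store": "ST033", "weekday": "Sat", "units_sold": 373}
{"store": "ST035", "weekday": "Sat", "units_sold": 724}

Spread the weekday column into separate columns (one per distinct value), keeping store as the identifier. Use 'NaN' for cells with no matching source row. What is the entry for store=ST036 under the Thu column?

332

The long row with store=ST036, weekday=Thu has units_sold=332.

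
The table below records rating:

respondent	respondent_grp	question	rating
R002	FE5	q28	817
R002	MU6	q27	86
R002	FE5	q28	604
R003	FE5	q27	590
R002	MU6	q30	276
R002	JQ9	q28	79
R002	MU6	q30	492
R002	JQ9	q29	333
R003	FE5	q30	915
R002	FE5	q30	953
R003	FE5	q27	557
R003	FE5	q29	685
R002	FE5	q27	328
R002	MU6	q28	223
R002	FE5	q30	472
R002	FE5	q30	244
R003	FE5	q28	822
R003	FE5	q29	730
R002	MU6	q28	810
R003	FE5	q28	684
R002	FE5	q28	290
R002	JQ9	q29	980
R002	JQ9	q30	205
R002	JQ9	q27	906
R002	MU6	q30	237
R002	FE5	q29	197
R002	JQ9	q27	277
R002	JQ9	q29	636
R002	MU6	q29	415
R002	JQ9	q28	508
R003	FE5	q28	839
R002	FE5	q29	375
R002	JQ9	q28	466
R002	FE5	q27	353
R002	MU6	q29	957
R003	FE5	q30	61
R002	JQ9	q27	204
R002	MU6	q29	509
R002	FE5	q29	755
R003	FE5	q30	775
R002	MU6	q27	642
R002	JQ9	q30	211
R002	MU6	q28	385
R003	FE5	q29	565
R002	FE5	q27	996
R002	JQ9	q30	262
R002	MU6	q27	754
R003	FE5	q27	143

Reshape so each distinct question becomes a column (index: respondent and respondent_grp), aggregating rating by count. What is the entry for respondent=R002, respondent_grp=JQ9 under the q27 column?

3

Rows with respondent=R002, respondent_grp=JQ9 and question=q27: rating values are 906, 277, 204.
3 rows match — count = 3.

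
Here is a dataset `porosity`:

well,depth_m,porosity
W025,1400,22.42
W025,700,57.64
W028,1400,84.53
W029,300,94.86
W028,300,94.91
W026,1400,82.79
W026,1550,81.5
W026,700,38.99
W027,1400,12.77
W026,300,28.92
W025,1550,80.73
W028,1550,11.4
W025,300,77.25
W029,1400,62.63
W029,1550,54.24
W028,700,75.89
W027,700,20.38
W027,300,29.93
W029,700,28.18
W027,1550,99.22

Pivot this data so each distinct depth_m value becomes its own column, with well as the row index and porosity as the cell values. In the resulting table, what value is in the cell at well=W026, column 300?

Wide layout: rows indexed by well, columns are the 4 distinct depth_m values (1400, 700, 300, 1550).
Cell (well=W026, depth_m=300) draws from the long row where well=W026 and depth_m=300, which has porosity=28.92.

28.92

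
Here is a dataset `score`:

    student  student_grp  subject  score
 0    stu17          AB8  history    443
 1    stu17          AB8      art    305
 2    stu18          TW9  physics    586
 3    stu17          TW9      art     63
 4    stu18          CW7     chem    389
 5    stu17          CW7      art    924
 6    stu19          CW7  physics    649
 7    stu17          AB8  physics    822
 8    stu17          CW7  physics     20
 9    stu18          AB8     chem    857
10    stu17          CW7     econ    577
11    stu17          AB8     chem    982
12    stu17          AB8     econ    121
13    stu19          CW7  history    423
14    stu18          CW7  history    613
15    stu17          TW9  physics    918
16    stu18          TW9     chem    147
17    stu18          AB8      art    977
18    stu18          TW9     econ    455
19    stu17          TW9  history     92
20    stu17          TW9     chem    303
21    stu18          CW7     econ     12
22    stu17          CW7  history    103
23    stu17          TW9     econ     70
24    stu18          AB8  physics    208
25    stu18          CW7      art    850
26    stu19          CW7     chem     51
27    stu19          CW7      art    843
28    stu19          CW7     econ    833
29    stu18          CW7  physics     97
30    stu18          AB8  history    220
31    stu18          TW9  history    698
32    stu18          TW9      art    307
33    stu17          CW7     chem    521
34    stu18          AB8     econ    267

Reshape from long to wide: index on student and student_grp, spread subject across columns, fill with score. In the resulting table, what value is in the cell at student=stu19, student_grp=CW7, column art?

843

Wide layout: rows indexed by student and student_grp, columns are the 5 distinct subject values (history, art, physics, chem, econ).
Cell (student=stu19, student_grp=CW7, subject=art) draws from the long row where student=stu19, student_grp=CW7 and subject=art, which has score=843.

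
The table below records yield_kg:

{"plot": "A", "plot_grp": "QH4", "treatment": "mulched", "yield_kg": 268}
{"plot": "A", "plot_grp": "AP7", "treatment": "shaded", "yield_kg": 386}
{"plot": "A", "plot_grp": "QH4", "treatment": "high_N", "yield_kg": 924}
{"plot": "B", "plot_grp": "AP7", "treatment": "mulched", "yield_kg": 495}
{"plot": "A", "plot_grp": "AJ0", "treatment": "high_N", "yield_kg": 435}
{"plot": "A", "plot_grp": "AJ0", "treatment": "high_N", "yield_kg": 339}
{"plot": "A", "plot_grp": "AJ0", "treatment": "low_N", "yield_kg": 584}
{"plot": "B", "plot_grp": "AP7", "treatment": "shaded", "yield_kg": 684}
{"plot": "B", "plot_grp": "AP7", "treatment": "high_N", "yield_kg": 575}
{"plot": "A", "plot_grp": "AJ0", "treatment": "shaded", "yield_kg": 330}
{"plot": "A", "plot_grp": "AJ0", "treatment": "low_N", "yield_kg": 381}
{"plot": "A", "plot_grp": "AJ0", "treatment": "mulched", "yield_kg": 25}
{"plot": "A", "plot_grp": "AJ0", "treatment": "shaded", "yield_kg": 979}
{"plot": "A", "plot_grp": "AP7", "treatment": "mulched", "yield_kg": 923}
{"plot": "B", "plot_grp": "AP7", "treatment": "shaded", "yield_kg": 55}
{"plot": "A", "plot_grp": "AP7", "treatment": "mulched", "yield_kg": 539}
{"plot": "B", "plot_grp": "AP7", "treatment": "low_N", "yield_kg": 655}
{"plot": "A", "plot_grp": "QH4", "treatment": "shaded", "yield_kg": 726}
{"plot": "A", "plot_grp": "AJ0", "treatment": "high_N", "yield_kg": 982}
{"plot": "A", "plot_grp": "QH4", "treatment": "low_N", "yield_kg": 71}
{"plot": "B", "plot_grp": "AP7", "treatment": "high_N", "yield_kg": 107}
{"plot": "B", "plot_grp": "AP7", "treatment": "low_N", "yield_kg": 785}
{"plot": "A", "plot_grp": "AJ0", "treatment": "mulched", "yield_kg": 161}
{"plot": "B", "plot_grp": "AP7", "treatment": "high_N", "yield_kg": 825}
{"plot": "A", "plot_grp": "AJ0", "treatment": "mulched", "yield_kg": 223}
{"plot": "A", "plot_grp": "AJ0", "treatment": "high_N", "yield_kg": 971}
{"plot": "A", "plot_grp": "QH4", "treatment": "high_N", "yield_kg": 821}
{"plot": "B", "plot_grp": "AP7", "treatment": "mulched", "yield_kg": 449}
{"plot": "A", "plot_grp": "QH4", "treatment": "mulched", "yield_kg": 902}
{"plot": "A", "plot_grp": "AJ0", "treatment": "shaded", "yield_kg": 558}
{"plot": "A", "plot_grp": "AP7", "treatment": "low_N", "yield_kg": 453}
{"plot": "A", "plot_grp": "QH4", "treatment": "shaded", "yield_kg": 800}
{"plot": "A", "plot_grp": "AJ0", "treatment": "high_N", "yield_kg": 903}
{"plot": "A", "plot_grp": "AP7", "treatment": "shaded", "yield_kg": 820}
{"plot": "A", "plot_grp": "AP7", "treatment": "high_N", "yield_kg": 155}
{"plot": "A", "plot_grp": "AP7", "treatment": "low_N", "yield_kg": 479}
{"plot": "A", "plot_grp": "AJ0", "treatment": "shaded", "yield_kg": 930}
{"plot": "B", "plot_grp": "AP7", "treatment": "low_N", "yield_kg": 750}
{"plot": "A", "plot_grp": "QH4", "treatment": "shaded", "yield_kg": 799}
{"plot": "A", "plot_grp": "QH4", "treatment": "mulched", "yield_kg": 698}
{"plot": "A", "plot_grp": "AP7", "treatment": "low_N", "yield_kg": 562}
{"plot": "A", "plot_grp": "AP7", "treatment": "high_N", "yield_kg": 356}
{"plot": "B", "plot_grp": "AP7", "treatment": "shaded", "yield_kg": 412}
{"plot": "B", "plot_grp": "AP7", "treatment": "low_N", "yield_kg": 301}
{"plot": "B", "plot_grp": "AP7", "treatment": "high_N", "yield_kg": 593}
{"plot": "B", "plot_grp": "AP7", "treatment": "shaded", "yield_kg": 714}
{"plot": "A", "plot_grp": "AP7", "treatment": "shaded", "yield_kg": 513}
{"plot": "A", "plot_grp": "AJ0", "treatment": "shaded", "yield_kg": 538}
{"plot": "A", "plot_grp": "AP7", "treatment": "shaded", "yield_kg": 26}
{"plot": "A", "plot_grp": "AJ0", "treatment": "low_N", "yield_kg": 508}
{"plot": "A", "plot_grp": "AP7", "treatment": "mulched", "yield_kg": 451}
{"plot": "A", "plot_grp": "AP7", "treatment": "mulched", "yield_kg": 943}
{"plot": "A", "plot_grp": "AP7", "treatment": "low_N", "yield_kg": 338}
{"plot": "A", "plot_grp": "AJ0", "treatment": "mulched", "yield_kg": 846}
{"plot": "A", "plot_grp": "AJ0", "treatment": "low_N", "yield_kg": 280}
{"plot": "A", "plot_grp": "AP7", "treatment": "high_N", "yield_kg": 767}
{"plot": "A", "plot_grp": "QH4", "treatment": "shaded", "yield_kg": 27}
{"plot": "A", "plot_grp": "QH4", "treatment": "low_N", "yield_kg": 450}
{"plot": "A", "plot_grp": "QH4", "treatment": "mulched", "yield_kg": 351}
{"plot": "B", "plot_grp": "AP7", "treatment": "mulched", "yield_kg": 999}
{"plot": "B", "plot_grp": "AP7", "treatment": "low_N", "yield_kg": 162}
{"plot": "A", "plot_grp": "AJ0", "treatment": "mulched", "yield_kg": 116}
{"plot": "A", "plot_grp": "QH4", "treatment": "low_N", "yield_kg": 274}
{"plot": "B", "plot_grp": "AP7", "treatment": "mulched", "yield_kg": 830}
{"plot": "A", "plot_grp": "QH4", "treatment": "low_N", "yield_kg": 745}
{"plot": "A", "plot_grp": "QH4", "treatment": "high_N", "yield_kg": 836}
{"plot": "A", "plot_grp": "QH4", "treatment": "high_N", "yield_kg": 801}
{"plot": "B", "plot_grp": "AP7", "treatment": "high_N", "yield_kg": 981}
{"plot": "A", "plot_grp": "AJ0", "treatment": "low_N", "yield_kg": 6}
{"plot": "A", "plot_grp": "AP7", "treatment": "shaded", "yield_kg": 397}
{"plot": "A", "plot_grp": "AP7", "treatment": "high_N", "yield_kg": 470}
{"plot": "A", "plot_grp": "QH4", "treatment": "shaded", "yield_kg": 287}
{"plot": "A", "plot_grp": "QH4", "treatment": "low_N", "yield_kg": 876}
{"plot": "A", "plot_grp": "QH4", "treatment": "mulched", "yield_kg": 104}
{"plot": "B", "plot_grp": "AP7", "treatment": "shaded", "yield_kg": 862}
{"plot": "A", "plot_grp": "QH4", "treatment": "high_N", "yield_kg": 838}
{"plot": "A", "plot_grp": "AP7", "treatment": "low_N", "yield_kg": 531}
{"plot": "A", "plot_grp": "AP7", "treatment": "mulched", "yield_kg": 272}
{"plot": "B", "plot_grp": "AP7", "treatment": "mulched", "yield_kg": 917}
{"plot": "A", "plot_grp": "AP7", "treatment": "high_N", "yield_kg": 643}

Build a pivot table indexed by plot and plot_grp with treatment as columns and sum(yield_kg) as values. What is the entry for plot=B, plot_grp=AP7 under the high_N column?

3081

Rows with plot=B, plot_grp=AP7 and treatment=high_N: yield_kg values are 575, 107, 825, 593, 981.
575 + 107 + 825 + 593 + 981 = 3081.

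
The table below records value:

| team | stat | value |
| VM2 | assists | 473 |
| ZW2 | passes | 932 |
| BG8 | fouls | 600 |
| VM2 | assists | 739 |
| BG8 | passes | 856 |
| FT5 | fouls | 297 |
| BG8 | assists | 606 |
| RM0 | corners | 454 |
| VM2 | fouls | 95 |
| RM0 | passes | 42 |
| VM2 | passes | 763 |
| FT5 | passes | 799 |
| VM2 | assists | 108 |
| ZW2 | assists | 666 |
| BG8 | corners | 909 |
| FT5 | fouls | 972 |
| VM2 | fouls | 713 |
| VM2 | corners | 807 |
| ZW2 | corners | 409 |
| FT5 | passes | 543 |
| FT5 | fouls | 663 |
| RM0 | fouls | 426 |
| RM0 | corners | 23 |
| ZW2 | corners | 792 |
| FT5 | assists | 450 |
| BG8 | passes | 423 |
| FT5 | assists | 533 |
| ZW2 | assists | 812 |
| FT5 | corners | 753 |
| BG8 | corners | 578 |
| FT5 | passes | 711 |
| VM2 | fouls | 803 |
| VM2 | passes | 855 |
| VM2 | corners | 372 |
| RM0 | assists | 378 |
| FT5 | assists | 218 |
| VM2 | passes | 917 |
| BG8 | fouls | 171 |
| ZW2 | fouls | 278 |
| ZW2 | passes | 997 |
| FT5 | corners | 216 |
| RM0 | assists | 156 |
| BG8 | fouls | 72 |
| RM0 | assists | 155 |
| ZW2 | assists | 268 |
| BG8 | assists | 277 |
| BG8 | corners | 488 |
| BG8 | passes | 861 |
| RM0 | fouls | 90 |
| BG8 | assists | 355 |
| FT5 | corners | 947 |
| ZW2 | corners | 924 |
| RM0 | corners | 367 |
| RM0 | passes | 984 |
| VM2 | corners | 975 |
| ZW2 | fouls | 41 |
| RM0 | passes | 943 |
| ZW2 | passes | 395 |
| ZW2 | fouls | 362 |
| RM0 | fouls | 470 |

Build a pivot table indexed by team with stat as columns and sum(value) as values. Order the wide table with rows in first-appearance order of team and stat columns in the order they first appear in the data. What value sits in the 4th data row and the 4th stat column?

With rows in first-appearance order of team, row 4 is team=FT5. stat columns in first-appearance order: assists, passes, fouls, corners; column 4 is corners.
Long rows with team=FT5, stat=corners: 753 + 216 + 947 = 1916.

1916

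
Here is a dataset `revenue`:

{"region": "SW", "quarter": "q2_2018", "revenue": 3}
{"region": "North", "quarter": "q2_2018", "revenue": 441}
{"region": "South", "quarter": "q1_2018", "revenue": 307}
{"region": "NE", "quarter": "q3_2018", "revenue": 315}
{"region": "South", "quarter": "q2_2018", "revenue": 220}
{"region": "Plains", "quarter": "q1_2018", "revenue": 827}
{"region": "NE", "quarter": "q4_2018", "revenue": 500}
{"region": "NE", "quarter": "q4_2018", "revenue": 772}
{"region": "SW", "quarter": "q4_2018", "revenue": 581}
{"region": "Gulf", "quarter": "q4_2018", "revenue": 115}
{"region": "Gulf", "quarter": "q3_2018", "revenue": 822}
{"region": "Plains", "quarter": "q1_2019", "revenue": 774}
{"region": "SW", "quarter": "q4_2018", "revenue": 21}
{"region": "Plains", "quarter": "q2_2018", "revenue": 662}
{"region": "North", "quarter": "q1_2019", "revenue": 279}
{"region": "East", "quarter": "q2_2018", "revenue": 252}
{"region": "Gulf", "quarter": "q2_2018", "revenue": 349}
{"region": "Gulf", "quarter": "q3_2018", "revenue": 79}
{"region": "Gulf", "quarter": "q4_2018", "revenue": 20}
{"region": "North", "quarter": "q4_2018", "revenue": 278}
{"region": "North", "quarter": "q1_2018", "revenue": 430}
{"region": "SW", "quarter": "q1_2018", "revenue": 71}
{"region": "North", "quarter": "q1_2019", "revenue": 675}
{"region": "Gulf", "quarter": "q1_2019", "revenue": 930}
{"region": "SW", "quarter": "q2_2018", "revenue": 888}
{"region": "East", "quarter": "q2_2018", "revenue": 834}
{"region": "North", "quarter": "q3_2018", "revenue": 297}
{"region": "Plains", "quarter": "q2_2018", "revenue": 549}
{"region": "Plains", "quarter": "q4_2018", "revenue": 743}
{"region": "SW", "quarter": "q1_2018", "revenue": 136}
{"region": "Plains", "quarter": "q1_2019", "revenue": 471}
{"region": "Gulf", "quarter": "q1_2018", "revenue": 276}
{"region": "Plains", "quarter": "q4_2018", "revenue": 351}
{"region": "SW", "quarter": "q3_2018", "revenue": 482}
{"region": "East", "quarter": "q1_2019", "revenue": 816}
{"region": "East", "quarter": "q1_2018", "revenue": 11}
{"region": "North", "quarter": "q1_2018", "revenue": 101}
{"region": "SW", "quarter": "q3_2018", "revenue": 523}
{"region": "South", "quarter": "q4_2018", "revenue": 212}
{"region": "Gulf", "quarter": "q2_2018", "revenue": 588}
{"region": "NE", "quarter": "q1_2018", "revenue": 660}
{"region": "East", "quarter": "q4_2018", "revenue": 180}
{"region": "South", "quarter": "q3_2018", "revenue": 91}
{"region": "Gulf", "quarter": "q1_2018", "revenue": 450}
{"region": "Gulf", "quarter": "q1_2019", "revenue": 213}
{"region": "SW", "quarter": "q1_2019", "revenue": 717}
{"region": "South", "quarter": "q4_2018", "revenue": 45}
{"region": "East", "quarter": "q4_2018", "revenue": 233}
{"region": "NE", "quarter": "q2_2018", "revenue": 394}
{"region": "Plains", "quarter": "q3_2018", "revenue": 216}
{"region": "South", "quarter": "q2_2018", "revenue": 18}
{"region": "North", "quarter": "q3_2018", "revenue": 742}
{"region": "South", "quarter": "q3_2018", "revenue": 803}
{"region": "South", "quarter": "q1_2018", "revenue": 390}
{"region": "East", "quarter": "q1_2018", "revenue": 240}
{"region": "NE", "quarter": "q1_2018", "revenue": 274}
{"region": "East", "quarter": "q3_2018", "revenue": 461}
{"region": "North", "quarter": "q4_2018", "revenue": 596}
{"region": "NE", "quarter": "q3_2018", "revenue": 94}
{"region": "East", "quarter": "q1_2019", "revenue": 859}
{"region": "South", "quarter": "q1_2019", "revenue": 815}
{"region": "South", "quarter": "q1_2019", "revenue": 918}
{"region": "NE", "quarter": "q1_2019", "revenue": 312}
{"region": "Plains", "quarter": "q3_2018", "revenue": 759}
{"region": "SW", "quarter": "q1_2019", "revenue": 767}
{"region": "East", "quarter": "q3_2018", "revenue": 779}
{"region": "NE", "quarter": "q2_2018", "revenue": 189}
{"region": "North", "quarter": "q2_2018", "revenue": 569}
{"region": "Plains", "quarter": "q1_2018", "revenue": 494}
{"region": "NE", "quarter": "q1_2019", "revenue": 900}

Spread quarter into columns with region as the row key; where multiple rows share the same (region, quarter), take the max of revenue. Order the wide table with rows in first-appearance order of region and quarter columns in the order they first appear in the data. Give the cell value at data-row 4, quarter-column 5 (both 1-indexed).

900

With rows in first-appearance order of region, row 4 is region=NE. quarter columns in first-appearance order: q2_2018, q1_2018, q3_2018, q4_2018, q1_2019; column 5 is q1_2019.
Long rows with region=NE, quarter=q1_2019: max(312, 900) = 900.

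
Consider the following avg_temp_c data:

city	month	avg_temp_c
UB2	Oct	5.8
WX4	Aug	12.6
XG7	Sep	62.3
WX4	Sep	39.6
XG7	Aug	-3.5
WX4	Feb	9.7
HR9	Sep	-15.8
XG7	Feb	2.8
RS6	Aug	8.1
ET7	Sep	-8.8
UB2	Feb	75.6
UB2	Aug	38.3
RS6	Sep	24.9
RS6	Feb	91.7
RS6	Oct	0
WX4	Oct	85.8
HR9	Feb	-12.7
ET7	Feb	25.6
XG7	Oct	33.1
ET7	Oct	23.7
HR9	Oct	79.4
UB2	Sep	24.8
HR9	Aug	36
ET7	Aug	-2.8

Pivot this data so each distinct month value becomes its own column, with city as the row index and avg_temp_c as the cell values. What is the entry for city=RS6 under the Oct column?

Wide layout: rows indexed by city, columns are the 4 distinct month values (Oct, Aug, Sep, Feb).
Cell (city=RS6, month=Oct) draws from the long row where city=RS6 and month=Oct, which has avg_temp_c=0.

0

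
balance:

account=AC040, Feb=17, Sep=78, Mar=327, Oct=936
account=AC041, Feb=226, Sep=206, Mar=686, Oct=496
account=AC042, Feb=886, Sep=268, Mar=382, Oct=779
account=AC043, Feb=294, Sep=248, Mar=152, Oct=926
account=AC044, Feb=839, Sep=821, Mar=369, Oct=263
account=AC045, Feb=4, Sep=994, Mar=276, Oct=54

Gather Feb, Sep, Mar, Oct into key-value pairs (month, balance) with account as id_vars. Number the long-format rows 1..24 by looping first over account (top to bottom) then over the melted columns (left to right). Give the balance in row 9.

886

24 rows total (6 × 4). Row 9: index ⌊(9-1)/4⌋ = 2 into account → AC042; (9-1) mod 4 = 0 into the melted columns → Feb.
So row 9 is (AC042, Feb, 886); balance = 886.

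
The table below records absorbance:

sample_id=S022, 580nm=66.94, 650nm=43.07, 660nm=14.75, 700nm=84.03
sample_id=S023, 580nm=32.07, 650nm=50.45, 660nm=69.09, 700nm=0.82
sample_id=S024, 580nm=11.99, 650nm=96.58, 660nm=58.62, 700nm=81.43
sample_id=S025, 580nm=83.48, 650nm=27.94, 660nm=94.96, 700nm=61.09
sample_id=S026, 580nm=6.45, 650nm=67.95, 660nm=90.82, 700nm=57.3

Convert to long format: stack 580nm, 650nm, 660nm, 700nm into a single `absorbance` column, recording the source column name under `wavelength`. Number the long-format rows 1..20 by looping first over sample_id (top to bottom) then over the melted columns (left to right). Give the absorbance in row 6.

50.45

20 rows total (5 × 4). Row 6: index ⌊(6-1)/4⌋ = 1 into sample_id → S023; (6-1) mod 4 = 1 into the melted columns → 650nm.
So row 6 is (S023, 650nm, 50.45); absorbance = 50.45.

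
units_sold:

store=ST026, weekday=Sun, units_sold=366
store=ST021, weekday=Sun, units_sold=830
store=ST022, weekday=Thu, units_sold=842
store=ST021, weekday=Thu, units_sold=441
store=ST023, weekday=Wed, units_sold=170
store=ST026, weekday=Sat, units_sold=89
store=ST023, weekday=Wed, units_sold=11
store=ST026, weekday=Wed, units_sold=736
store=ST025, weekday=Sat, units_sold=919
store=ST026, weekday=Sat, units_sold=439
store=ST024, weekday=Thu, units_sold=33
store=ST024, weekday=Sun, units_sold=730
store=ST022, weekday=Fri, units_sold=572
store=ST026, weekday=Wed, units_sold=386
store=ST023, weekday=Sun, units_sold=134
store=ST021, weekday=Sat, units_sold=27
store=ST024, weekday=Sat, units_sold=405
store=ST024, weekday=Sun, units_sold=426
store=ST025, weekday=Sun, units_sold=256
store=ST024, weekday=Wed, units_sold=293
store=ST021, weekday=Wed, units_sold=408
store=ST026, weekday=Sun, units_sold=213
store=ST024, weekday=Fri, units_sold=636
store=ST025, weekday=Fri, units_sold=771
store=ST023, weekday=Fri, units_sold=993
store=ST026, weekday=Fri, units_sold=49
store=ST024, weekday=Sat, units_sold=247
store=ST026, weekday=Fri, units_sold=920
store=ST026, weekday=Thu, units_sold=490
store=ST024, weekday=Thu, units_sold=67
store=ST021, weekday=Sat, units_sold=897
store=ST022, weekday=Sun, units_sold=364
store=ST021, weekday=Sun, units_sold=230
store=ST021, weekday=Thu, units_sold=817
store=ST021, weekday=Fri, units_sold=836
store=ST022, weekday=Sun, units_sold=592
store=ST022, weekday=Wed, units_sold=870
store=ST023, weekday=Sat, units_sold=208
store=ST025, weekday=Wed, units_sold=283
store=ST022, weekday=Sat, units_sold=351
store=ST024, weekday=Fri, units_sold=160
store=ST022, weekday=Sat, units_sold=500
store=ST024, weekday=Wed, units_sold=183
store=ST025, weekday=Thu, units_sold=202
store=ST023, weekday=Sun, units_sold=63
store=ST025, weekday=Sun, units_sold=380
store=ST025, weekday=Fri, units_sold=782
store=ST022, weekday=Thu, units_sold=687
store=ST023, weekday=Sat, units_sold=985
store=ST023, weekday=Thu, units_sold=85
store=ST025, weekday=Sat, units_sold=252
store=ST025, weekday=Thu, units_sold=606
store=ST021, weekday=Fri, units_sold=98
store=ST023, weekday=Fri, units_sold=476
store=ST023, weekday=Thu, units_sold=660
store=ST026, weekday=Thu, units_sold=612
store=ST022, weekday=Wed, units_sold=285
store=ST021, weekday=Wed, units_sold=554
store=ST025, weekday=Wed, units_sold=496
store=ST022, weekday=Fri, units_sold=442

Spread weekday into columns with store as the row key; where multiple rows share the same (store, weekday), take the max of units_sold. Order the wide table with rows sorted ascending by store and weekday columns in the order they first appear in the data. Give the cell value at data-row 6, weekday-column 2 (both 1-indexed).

612

With rows sorted ascending by store, row 6 is store=ST026. weekday columns in first-appearance order: Sun, Thu, Wed, Sat, Fri; column 2 is Thu.
Long rows with store=ST026, weekday=Thu: max(490, 612) = 612.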